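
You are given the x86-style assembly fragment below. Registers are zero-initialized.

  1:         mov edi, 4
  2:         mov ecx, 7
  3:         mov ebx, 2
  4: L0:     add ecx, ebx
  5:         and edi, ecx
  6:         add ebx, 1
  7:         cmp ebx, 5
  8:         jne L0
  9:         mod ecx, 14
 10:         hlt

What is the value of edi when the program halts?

mov edi, 4 → edi=4
mov ecx, 7 → ecx=7
mov ebx, 2 → ebx=2
add ecx, ebx → ecx=7+2=9
and edi, ecx → edi=4&9=0
add ebx, 1 → ebx=2+1=3
cmp ebx, 5  (cmp 3,5)
jne L0: taken
add ecx, ebx → ecx=9+3=12
and edi, ecx → edi=0&12=0
add ebx, 1 → ebx=3+1=4
cmp ebx, 5  (cmp 4,5)
jne L0: taken
add ecx, ebx → ecx=12+4=16
and edi, ecx → edi=0&16=0
add ebx, 1 → ebx=4+1=5
cmp ebx, 5  (cmp 5,5)
jne L0: not taken
mod ecx, 14 → ecx=16%14=2
halt.

0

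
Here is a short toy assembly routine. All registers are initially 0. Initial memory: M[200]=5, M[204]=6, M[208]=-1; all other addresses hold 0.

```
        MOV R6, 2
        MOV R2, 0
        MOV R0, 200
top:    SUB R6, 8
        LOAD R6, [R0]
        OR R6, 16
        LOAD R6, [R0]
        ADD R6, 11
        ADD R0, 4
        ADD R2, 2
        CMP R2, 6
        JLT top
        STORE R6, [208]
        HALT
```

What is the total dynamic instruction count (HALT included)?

32

MOV R6, 2 → R6=2
MOV R2, 0 → R2=0
MOV R0, 200 → R0=200
SUB R6, 8 → R6=2-8=-6
LOAD R6, [R0] → R6=M[200]=5
OR R6, 16 → R6=5|16=21
LOAD R6, [R0] → R6=M[200]=5
ADD R6, 11 → R6=5+11=16
ADD R0, 4 → R0=200+4=204
ADD R2, 2 → R2=0+2=2
CMP R2, 6  (cmp 2,6)
JLT top: taken
SUB R6, 8 → R6=16-8=8
LOAD R6, [R0] → R6=M[204]=6
OR R6, 16 → R6=6|16=22
LOAD R6, [R0] → R6=M[204]=6
ADD R6, 11 → R6=6+11=17
ADD R0, 4 → R0=204+4=208
ADD R2, 2 → R2=2+2=4
CMP R2, 6  (cmp 4,6)
JLT top: taken
SUB R6, 8 → R6=17-8=9
LOAD R6, [R0] → R6=M[208]=-1
OR R6, 16 → R6=(-1)|16=-1
LOAD R6, [R0] → R6=M[208]=-1
ADD R6, 11 → R6=(-1)+11=10
ADD R0, 4 → R0=208+4=212
ADD R2, 2 → R2=4+2=6
CMP R2, 6  (cmp 6,6)
JLT top: not taken
STORE R6, [208] → M[208]=10
halt.
Total executed instructions: 32.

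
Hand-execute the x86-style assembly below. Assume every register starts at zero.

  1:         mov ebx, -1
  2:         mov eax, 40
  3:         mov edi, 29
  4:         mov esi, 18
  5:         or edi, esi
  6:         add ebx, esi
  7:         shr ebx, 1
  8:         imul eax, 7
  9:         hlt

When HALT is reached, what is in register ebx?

8

mov ebx, -1 → ebx=-1
mov eax, 40 → eax=40
mov edi, 29 → edi=29
mov esi, 18 → esi=18
or edi, esi → edi=29|18=31
add ebx, esi → ebx=(-1)+18=17
shr ebx, 1 → ebx=17>>1=8
imul eax, 7 → eax=40*7=280
halt.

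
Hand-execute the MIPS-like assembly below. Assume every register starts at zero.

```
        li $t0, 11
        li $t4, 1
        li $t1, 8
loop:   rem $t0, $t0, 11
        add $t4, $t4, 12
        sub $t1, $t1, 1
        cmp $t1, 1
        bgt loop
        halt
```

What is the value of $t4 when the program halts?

85

li $t0, 11 → $t0=11
li $t4, 1 → $t4=1
li $t1, 8 → $t1=8
rem $t0, $t0, 11 → $t0=11%11=0
add $t4, $t4, 12 → $t4=1+12=13
sub $t1, $t1, 1 → $t1=8-1=7
cmp $t1, 1  (cmp 7,1)
bgt loop: taken
rem $t0, $t0, 11 → $t0=0%11=0
add $t4, $t4, 12 → $t4=13+12=25
sub $t1, $t1, 1 → $t1=7-1=6
cmp $t1, 1  (cmp 6,1)
bgt loop: taken
rem $t0, $t0, 11 → $t0=0%11=0
add $t4, $t4, 12 → $t4=25+12=37
sub $t1, $t1, 1 → $t1=6-1=5
cmp $t1, 1  (cmp 5,1)
bgt loop: taken
rem $t0, $t0, 11 → $t0=0%11=0
add $t4, $t4, 12 → $t4=37+12=49
sub $t1, $t1, 1 → $t1=5-1=4
cmp $t1, 1  (cmp 4,1)
bgt loop: taken
rem $t0, $t0, 11 → $t0=0%11=0
add $t4, $t4, 12 → $t4=49+12=61
sub $t1, $t1, 1 → $t1=4-1=3
cmp $t1, 1  (cmp 3,1)
bgt loop: taken
rem $t0, $t0, 11 → $t0=0%11=0
add $t4, $t4, 12 → $t4=61+12=73
sub $t1, $t1, 1 → $t1=3-1=2
cmp $t1, 1  (cmp 2,1)
bgt loop: taken
rem $t0, $t0, 11 → $t0=0%11=0
add $t4, $t4, 12 → $t4=73+12=85
sub $t1, $t1, 1 → $t1=2-1=1
cmp $t1, 1  (cmp 1,1)
bgt loop: not taken
halt.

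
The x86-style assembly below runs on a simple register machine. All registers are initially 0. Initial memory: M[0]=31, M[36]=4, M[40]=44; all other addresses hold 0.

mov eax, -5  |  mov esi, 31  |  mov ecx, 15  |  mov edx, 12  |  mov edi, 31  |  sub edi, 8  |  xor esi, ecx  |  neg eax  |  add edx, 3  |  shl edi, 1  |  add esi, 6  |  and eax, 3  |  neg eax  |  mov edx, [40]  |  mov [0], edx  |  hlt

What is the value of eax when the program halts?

after mov eax, -5: eax=-5
after mov esi, 31: esi=31
after mov ecx, 15: ecx=15
after mov edx, 12: edx=12
after mov edi, 31: edi=31
after sub edi, 8: edi=31-8=23
after xor esi, ecx: esi=31^15=16
after neg eax: eax=-(-5)=5
after add edx, 3: edx=12+3=15
after shl edi, 1: edi=23<<1=46
after add esi, 6: esi=16+6=22
after and eax, 3: eax=5&3=1
after neg eax: eax=-(1)=-1
after mov edx, [40]: edx=M[40]=44
mov [0], edx → M[0]=44
halt.

-1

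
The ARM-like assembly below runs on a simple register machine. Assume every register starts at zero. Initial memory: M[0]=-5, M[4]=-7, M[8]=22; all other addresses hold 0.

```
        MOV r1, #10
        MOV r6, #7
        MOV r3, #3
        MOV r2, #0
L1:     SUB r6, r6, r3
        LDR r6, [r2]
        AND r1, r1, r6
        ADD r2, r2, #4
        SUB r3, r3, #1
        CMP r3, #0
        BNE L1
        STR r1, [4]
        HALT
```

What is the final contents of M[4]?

after MOV r1, #10: r1=10
after MOV r6, #7: r6=7
after MOV r3, #3: r3=3
after MOV r2, #0: r2=0
after SUB r6, r6, r3: r6=7-3=4
after LDR r6, [r2]: r6=M[0]=-5
after AND r1, r1, r6: r1=10&(-5)=10
after ADD r2, r2, #4: r2=0+4=4
after SUB r3, r3, #1: r3=3-1=2
CMP r3, #0  (cmp 2,0)
BNE L1: taken
after SUB r6, r6, r3: r6=(-5)-2=-7
after LDR r6, [r2]: r6=M[4]=-7
after AND r1, r1, r6: r1=10&(-7)=8
after ADD r2, r2, #4: r2=4+4=8
after SUB r3, r3, #1: r3=2-1=1
CMP r3, #0  (cmp 1,0)
BNE L1: taken
after SUB r6, r6, r3: r6=(-7)-1=-8
after LDR r6, [r2]: r6=M[8]=22
after AND r1, r1, r6: r1=8&22=0
after ADD r2, r2, #4: r2=8+4=12
after SUB r3, r3, #1: r3=1-1=0
CMP r3, #0  (cmp 0,0)
BNE L1: not taken
STR r1, [4] → M[4]=0
halt.

0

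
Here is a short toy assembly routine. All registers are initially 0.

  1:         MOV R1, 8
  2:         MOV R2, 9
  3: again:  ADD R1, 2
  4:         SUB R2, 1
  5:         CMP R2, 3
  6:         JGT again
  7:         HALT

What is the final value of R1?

R1=8
R2=9
R1=8+2=10
R2=9-1=8
CMP R2, 3  (cmp 8,3)
JGT again: taken
R1=10+2=12
R2=8-1=7
CMP R2, 3  (cmp 7,3)
JGT again: taken
R1=12+2=14
R2=7-1=6
CMP R2, 3  (cmp 6,3)
JGT again: taken
R1=14+2=16
R2=6-1=5
CMP R2, 3  (cmp 5,3)
JGT again: taken
R1=16+2=18
R2=5-1=4
CMP R2, 3  (cmp 4,3)
JGT again: taken
R1=18+2=20
R2=4-1=3
CMP R2, 3  (cmp 3,3)
JGT again: not taken
halt.

20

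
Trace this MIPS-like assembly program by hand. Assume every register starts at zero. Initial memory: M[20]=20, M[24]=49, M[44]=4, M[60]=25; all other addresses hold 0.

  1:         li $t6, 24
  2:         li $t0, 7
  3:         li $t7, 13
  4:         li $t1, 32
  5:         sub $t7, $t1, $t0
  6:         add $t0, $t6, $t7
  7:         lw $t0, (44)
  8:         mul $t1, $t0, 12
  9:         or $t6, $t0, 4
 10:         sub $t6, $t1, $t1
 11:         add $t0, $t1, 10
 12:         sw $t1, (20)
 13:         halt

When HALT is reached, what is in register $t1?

48

li $t6, 24 → $t6=24
li $t0, 7 → $t0=7
li $t7, 13 → $t7=13
li $t1, 32 → $t1=32
sub $t7, $t1, $t0 → $t7=32-7=25
add $t0, $t6, $t7 → $t0=24+25=49
lw $t0, (44) → $t0=M[44]=4
mul $t1, $t0, 12 → $t1=4*12=48
or $t6, $t0, 4 → $t6=4|4=4
sub $t6, $t1, $t1 → $t6=48-48=0
add $t0, $t1, 10 → $t0=48+10=58
sw $t1, (20) → M[20]=48
halt.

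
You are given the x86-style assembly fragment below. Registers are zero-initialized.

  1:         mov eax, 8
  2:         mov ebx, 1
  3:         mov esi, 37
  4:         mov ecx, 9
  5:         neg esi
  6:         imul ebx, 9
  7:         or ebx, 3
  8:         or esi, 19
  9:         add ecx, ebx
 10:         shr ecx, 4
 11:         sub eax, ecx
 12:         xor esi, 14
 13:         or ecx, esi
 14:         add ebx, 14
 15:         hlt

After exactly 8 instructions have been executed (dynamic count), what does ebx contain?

11

after mov eax, 8: eax=8
after mov ebx, 1: ebx=1
after mov esi, 37: esi=37
after mov ecx, 9: ecx=9
after neg esi: esi=-(37)=-37
after imul ebx, 9: ebx=1*9=9
after or ebx, 3: ebx=9|3=11
after or esi, 19: esi=(-37)|19=-37
After step 8: ebx = 11.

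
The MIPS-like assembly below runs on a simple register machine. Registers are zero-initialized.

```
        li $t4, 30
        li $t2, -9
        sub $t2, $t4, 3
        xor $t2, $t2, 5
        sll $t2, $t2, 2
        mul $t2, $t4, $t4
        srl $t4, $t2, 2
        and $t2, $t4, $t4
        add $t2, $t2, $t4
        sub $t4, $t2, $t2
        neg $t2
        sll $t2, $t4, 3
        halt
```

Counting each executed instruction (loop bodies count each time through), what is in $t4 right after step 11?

0

li $t4, 30 → $t4=30
li $t2, -9 → $t2=-9
sub $t2, $t4, 3 → $t2=30-3=27
xor $t2, $t2, 5 → $t2=27^5=30
sll $t2, $t2, 2 → $t2=30<<2=120
mul $t2, $t4, $t4 → $t2=30*30=900
srl $t4, $t2, 2 → $t4=900>>2=225
and $t2, $t4, $t4 → $t2=225&225=225
add $t2, $t2, $t4 → $t2=225+225=450
sub $t4, $t2, $t2 → $t4=450-450=0
neg $t2 → $t2=-(450)=-450
After step 11: $t4 = 0.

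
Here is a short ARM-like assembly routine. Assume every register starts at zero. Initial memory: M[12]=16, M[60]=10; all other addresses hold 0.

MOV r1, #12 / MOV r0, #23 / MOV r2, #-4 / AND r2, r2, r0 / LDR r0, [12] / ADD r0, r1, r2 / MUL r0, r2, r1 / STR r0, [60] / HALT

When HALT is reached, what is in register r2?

r1=12
r0=23
r2=-4
r2=(-4)&23=20
r0=M[12]=16
r0=12+20=32
r0=20*12=240
STR r0, [60] → M[60]=240
halt.

20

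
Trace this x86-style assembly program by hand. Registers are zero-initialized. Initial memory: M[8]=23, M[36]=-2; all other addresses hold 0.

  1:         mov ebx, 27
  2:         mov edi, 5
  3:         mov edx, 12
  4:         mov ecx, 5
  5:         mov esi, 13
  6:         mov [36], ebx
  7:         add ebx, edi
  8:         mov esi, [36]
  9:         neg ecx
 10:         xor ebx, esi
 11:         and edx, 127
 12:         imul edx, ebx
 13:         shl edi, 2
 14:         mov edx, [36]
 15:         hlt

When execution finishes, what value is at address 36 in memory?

mov ebx, 27 → ebx=27
mov edi, 5 → edi=5
mov edx, 12 → edx=12
mov ecx, 5 → ecx=5
mov esi, 13 → esi=13
mov [36], ebx → M[36]=27
add ebx, edi → ebx=27+5=32
mov esi, [36] → esi=M[36]=27
neg ecx → ecx=-(5)=-5
xor ebx, esi → ebx=32^27=59
and edx, 127 → edx=12&127=12
imul edx, ebx → edx=12*59=708
shl edi, 2 → edi=5<<2=20
mov edx, [36] → edx=M[36]=27
halt.

27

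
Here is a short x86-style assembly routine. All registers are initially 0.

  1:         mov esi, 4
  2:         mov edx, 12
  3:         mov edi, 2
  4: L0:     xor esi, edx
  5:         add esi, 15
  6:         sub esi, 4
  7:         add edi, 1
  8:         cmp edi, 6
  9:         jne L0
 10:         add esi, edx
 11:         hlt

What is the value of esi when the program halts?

84

esi=4
edx=12
edi=2
esi=4^12=8
esi=8+15=23
esi=23-4=19
edi=2+1=3
cmp edi, 6  (cmp 3,6)
jne L0: taken
esi=19^12=31
esi=31+15=46
esi=46-4=42
edi=3+1=4
cmp edi, 6  (cmp 4,6)
jne L0: taken
esi=42^12=38
esi=38+15=53
esi=53-4=49
edi=4+1=5
cmp edi, 6  (cmp 5,6)
jne L0: taken
esi=49^12=61
esi=61+15=76
esi=76-4=72
edi=5+1=6
cmp edi, 6  (cmp 6,6)
jne L0: not taken
esi=72+12=84
halt.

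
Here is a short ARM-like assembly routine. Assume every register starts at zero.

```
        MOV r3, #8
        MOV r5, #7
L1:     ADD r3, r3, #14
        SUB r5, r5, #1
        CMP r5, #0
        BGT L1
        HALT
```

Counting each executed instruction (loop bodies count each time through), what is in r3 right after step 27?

MOV r3, #8 → r3=8
MOV r5, #7 → r5=7
ADD r3, r3, #14 → r3=8+14=22
SUB r5, r5, #1 → r5=7-1=6
CMP r5, #0  (cmp 6,0)
BGT L1: taken
ADD r3, r3, #14 → r3=22+14=36
SUB r5, r5, #1 → r5=6-1=5
CMP r5, #0  (cmp 5,0)
BGT L1: taken
ADD r3, r3, #14 → r3=36+14=50
SUB r5, r5, #1 → r5=5-1=4
CMP r5, #0  (cmp 4,0)
BGT L1: taken
ADD r3, r3, #14 → r3=50+14=64
SUB r5, r5, #1 → r5=4-1=3
CMP r5, #0  (cmp 3,0)
BGT L1: taken
ADD r3, r3, #14 → r3=64+14=78
SUB r5, r5, #1 → r5=3-1=2
CMP r5, #0  (cmp 2,0)
BGT L1: taken
ADD r3, r3, #14 → r3=78+14=92
SUB r5, r5, #1 → r5=2-1=1
CMP r5, #0  (cmp 1,0)
BGT L1: taken
ADD r3, r3, #14 → r3=92+14=106
After step 27: r3 = 106.

106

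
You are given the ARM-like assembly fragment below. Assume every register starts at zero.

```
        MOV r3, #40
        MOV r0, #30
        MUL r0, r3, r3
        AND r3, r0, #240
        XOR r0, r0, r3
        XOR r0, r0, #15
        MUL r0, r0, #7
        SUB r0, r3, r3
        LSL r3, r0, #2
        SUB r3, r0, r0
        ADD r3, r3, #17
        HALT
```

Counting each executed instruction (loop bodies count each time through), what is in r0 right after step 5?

r3=40
r0=30
r0=40*40=1600
r3=1600&240=64
r0=1600^64=1536
After step 5: r0 = 1536.

1536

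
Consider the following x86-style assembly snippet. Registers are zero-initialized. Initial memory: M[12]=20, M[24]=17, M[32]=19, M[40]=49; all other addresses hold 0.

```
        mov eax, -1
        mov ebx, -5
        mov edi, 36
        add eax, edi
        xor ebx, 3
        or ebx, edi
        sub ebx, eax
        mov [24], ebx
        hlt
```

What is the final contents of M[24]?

-39

mov eax, -1 → eax=-1
mov ebx, -5 → ebx=-5
mov edi, 36 → edi=36
add eax, edi → eax=(-1)+36=35
xor ebx, 3 → ebx=(-5)^3=-8
or ebx, edi → ebx=(-8)|36=-4
sub ebx, eax → ebx=(-4)-35=-39
mov [24], ebx → M[24]=-39
halt.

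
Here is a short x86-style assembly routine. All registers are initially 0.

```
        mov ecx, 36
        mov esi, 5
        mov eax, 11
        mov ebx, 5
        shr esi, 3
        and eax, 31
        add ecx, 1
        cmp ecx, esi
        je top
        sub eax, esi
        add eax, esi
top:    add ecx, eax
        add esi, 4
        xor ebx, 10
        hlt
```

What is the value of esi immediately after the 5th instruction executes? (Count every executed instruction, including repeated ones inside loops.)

0

mov ecx, 36 → ecx=36
mov esi, 5 → esi=5
mov eax, 11 → eax=11
mov ebx, 5 → ebx=5
shr esi, 3 → esi=5>>3=0
After step 5: esi = 0.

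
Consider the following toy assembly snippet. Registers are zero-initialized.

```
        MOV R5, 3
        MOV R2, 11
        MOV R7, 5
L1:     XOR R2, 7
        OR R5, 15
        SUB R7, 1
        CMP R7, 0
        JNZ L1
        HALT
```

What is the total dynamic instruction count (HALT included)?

29

MOV R5, 3 → R5=3
MOV R2, 11 → R2=11
MOV R7, 5 → R7=5
XOR R2, 7 → R2=11^7=12
OR R5, 15 → R5=3|15=15
SUB R7, 1 → R7=5-1=4
CMP R7, 0  (cmp 4,0)
JNZ L1: taken
XOR R2, 7 → R2=12^7=11
OR R5, 15 → R5=15|15=15
SUB R7, 1 → R7=4-1=3
CMP R7, 0  (cmp 3,0)
JNZ L1: taken
XOR R2, 7 → R2=11^7=12
OR R5, 15 → R5=15|15=15
SUB R7, 1 → R7=3-1=2
CMP R7, 0  (cmp 2,0)
JNZ L1: taken
XOR R2, 7 → R2=12^7=11
OR R5, 15 → R5=15|15=15
SUB R7, 1 → R7=2-1=1
CMP R7, 0  (cmp 1,0)
JNZ L1: taken
XOR R2, 7 → R2=11^7=12
OR R5, 15 → R5=15|15=15
SUB R7, 1 → R7=1-1=0
CMP R7, 0  (cmp 0,0)
JNZ L1: not taken
halt.
Total executed instructions: 29.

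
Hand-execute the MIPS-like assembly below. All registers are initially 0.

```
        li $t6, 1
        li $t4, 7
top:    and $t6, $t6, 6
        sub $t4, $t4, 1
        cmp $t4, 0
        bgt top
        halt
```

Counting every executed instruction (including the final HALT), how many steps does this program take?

li $t6, 1 → $t6=1
li $t4, 7 → $t4=7
and $t6, $t6, 6 → $t6=1&6=0
sub $t4, $t4, 1 → $t4=7-1=6
cmp $t4, 0  (cmp 6,0)
bgt top: taken
and $t6, $t6, 6 → $t6=0&6=0
sub $t4, $t4, 1 → $t4=6-1=5
cmp $t4, 0  (cmp 5,0)
bgt top: taken
and $t6, $t6, 6 → $t6=0&6=0
sub $t4, $t4, 1 → $t4=5-1=4
cmp $t4, 0  (cmp 4,0)
bgt top: taken
and $t6, $t6, 6 → $t6=0&6=0
sub $t4, $t4, 1 → $t4=4-1=3
cmp $t4, 0  (cmp 3,0)
bgt top: taken
and $t6, $t6, 6 → $t6=0&6=0
sub $t4, $t4, 1 → $t4=3-1=2
cmp $t4, 0  (cmp 2,0)
bgt top: taken
and $t6, $t6, 6 → $t6=0&6=0
sub $t4, $t4, 1 → $t4=2-1=1
cmp $t4, 0  (cmp 1,0)
bgt top: taken
and $t6, $t6, 6 → $t6=0&6=0
sub $t4, $t4, 1 → $t4=1-1=0
cmp $t4, 0  (cmp 0,0)
bgt top: not taken
halt.
Total executed instructions: 31.

31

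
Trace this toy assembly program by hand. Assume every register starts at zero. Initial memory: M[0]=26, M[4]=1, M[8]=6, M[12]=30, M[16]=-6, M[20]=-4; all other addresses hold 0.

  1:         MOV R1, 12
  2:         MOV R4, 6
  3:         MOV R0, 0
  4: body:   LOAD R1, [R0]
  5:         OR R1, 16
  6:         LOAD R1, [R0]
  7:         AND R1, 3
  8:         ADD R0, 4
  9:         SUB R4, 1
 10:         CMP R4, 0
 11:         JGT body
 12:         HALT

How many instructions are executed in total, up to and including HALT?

52

MOV R1, 12 → R1=12
MOV R4, 6 → R4=6
MOV R0, 0 → R0=0
LOAD R1, [R0] → R1=M[0]=26
OR R1, 16 → R1=26|16=26
LOAD R1, [R0] → R1=M[0]=26
AND R1, 3 → R1=26&3=2
ADD R0, 4 → R0=0+4=4
SUB R4, 1 → R4=6-1=5
CMP R4, 0  (cmp 5,0)
JGT body: taken
LOAD R1, [R0] → R1=M[4]=1
OR R1, 16 → R1=1|16=17
LOAD R1, [R0] → R1=M[4]=1
AND R1, 3 → R1=1&3=1
ADD R0, 4 → R0=4+4=8
SUB R4, 1 → R4=5-1=4
CMP R4, 0  (cmp 4,0)
JGT body: taken
LOAD R1, [R0] → R1=M[8]=6
OR R1, 16 → R1=6|16=22
LOAD R1, [R0] → R1=M[8]=6
AND R1, 3 → R1=6&3=2
ADD R0, 4 → R0=8+4=12
SUB R4, 1 → R4=4-1=3
CMP R4, 0  (cmp 3,0)
JGT body: taken
LOAD R1, [R0] → R1=M[12]=30
OR R1, 16 → R1=30|16=30
LOAD R1, [R0] → R1=M[12]=30
AND R1, 3 → R1=30&3=2
ADD R0, 4 → R0=12+4=16
SUB R4, 1 → R4=3-1=2
CMP R4, 0  (cmp 2,0)
JGT body: taken
LOAD R1, [R0] → R1=M[16]=-6
OR R1, 16 → R1=(-6)|16=-6
LOAD R1, [R0] → R1=M[16]=-6
AND R1, 3 → R1=(-6)&3=2
ADD R0, 4 → R0=16+4=20
SUB R4, 1 → R4=2-1=1
CMP R4, 0  (cmp 1,0)
JGT body: taken
LOAD R1, [R0] → R1=M[20]=-4
OR R1, 16 → R1=(-4)|16=-4
LOAD R1, [R0] → R1=M[20]=-4
AND R1, 3 → R1=(-4)&3=0
ADD R0, 4 → R0=20+4=24
SUB R4, 1 → R4=1-1=0
CMP R4, 0  (cmp 0,0)
JGT body: not taken
halt.
Total executed instructions: 52.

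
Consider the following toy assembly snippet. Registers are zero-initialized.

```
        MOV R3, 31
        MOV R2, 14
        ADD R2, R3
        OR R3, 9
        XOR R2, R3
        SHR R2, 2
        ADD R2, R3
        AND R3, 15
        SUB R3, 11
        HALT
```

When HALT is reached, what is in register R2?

MOV R3, 31 → R3=31
MOV R2, 14 → R2=14
ADD R2, R3 → R2=14+31=45
OR R3, 9 → R3=31|9=31
XOR R2, R3 → R2=45^31=50
SHR R2, 2 → R2=50>>2=12
ADD R2, R3 → R2=12+31=43
AND R3, 15 → R3=31&15=15
SUB R3, 11 → R3=15-11=4
halt.

43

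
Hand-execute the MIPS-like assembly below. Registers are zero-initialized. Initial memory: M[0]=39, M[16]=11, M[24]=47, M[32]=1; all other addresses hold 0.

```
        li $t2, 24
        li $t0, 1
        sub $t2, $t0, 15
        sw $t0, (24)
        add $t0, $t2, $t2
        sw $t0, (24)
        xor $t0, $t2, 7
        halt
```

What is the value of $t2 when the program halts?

-14

$t2=24
$t0=1
$t2=1-15=-14
sw $t0, (24) → M[24]=1
$t0=(-14)+(-14)=-28
sw $t0, (24) → M[24]=-28
$t0=(-14)^7=-11
halt.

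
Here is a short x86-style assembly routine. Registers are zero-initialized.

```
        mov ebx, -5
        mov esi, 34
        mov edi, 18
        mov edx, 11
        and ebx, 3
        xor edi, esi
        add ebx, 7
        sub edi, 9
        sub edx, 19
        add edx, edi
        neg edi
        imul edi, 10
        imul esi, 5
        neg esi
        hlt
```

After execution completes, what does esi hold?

ebx=-5
esi=34
edi=18
edx=11
ebx=(-5)&3=3
edi=18^34=48
ebx=3+7=10
edi=48-9=39
edx=11-19=-8
edx=(-8)+39=31
edi=-(39)=-39
edi=(-39)*10=-390
esi=34*5=170
esi=-(170)=-170
halt.

-170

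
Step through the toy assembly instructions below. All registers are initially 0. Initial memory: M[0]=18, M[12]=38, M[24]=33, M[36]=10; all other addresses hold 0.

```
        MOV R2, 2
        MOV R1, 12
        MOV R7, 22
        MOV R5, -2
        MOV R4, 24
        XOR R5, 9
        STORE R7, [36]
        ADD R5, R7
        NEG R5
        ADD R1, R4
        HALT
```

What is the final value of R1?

after MOV R2, 2: R2=2
after MOV R1, 12: R1=12
after MOV R7, 22: R7=22
after MOV R5, -2: R5=-2
after MOV R4, 24: R4=24
after XOR R5, 9: R5=(-2)^9=-9
STORE R7, [36] → M[36]=22
after ADD R5, R7: R5=(-9)+22=13
after NEG R5: R5=-(13)=-13
after ADD R1, R4: R1=12+24=36
halt.

36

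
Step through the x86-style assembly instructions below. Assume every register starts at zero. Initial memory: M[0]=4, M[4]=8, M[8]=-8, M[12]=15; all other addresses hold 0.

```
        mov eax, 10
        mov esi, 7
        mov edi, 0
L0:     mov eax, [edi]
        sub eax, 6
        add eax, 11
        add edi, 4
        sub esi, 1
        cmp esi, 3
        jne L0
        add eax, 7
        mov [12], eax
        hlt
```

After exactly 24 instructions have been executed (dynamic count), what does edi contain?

after mov eax, 10: eax=10
after mov esi, 7: esi=7
after mov edi, 0: edi=0
after mov eax, [edi]: eax=M[0]=4
after sub eax, 6: eax=4-6=-2
after add eax, 11: eax=(-2)+11=9
after add edi, 4: edi=0+4=4
after sub esi, 1: esi=7-1=6
cmp esi, 3  (cmp 6,3)
jne L0: taken
after mov eax, [edi]: eax=M[4]=8
after sub eax, 6: eax=8-6=2
after add eax, 11: eax=2+11=13
after add edi, 4: edi=4+4=8
after sub esi, 1: esi=6-1=5
cmp esi, 3  (cmp 5,3)
jne L0: taken
after mov eax, [edi]: eax=M[8]=-8
after sub eax, 6: eax=(-8)-6=-14
after add eax, 11: eax=(-14)+11=-3
after add edi, 4: edi=8+4=12
after sub esi, 1: esi=5-1=4
cmp esi, 3  (cmp 4,3)
jne L0: taken
After step 24: edi = 12.

12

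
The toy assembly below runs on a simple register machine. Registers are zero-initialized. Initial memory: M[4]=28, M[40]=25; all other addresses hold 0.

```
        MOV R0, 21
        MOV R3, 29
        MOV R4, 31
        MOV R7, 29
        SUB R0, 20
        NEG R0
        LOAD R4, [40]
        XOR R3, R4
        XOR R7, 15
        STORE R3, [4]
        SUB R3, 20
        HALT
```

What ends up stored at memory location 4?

after MOV R0, 21: R0=21
after MOV R3, 29: R3=29
after MOV R4, 31: R4=31
after MOV R7, 29: R7=29
after SUB R0, 20: R0=21-20=1
after NEG R0: R0=-(1)=-1
after LOAD R4, [40]: R4=M[40]=25
after XOR R3, R4: R3=29^25=4
after XOR R7, 15: R7=29^15=18
STORE R3, [4] → M[4]=4
after SUB R3, 20: R3=4-20=-16
halt.

4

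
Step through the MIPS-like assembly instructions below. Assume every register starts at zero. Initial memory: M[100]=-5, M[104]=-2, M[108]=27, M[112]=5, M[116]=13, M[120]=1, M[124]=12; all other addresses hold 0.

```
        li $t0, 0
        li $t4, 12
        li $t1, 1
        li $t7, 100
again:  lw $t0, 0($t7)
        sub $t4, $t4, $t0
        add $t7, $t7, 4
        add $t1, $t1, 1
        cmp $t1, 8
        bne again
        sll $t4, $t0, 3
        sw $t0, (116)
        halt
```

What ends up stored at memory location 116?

12

li $t0, 0 → $t0=0
li $t4, 12 → $t4=12
li $t1, 1 → $t1=1
li $t7, 100 → $t7=100
lw $t0, 0($t7) → $t0=M[100]=-5
sub $t4, $t4, $t0 → $t4=12-(-5)=17
add $t7, $t7, 4 → $t7=100+4=104
add $t1, $t1, 1 → $t1=1+1=2
cmp $t1, 8  (cmp 2,8)
bne again: taken
lw $t0, 0($t7) → $t0=M[104]=-2
sub $t4, $t4, $t0 → $t4=17-(-2)=19
add $t7, $t7, 4 → $t7=104+4=108
add $t1, $t1, 1 → $t1=2+1=3
cmp $t1, 8  (cmp 3,8)
bne again: taken
lw $t0, 0($t7) → $t0=M[108]=27
sub $t4, $t4, $t0 → $t4=19-27=-8
add $t7, $t7, 4 → $t7=108+4=112
add $t1, $t1, 1 → $t1=3+1=4
cmp $t1, 8  (cmp 4,8)
bne again: taken
lw $t0, 0($t7) → $t0=M[112]=5
sub $t4, $t4, $t0 → $t4=(-8)-5=-13
add $t7, $t7, 4 → $t7=112+4=116
add $t1, $t1, 1 → $t1=4+1=5
cmp $t1, 8  (cmp 5,8)
bne again: taken
lw $t0, 0($t7) → $t0=M[116]=13
sub $t4, $t4, $t0 → $t4=(-13)-13=-26
add $t7, $t7, 4 → $t7=116+4=120
add $t1, $t1, 1 → $t1=5+1=6
cmp $t1, 8  (cmp 6,8)
bne again: taken
lw $t0, 0($t7) → $t0=M[120]=1
sub $t4, $t4, $t0 → $t4=(-26)-1=-27
add $t7, $t7, 4 → $t7=120+4=124
add $t1, $t1, 1 → $t1=6+1=7
cmp $t1, 8  (cmp 7,8)
bne again: taken
lw $t0, 0($t7) → $t0=M[124]=12
sub $t4, $t4, $t0 → $t4=(-27)-12=-39
add $t7, $t7, 4 → $t7=124+4=128
add $t1, $t1, 1 → $t1=7+1=8
cmp $t1, 8  (cmp 8,8)
bne again: not taken
sll $t4, $t0, 3 → $t4=12<<3=96
sw $t0, (116) → M[116]=12
halt.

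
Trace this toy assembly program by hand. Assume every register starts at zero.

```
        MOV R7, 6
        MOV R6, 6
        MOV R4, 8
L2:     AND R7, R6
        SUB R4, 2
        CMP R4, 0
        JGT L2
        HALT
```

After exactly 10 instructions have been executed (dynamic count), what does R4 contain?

after MOV R7, 6: R7=6
after MOV R6, 6: R6=6
after MOV R4, 8: R4=8
after AND R7, R6: R7=6&6=6
after SUB R4, 2: R4=8-2=6
CMP R4, 0  (cmp 6,0)
JGT L2: taken
after AND R7, R6: R7=6&6=6
after SUB R4, 2: R4=6-2=4
CMP R4, 0  (cmp 4,0)
After step 10: R4 = 4.

4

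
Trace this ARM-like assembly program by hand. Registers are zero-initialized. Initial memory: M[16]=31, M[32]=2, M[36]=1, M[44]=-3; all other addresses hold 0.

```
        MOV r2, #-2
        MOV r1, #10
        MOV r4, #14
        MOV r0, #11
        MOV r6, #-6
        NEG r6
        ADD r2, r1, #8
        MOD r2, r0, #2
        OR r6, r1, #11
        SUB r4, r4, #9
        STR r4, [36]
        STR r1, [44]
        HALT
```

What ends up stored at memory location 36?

5

MOV r2, #-2 → r2=-2
MOV r1, #10 → r1=10
MOV r4, #14 → r4=14
MOV r0, #11 → r0=11
MOV r6, #-6 → r6=-6
NEG r6 → r6=-(-6)=6
ADD r2, r1, #8 → r2=10+8=18
MOD r2, r0, #2 → r2=11%2=1
OR r6, r1, #11 → r6=10|11=11
SUB r4, r4, #9 → r4=14-9=5
STR r4, [36] → M[36]=5
STR r1, [44] → M[44]=10
halt.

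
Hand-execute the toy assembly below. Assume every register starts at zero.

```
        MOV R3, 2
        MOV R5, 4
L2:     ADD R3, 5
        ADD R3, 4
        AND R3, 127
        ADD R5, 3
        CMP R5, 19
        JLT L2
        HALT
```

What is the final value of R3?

after MOV R3, 2: R3=2
after MOV R5, 4: R5=4
after ADD R3, 5: R3=2+5=7
after ADD R3, 4: R3=7+4=11
after AND R3, 127: R3=11&127=11
after ADD R5, 3: R5=4+3=7
CMP R5, 19  (cmp 7,19)
JLT L2: taken
after ADD R3, 5: R3=11+5=16
after ADD R3, 4: R3=16+4=20
after AND R3, 127: R3=20&127=20
after ADD R5, 3: R5=7+3=10
CMP R5, 19  (cmp 10,19)
JLT L2: taken
after ADD R3, 5: R3=20+5=25
after ADD R3, 4: R3=25+4=29
after AND R3, 127: R3=29&127=29
after ADD R5, 3: R5=10+3=13
CMP R5, 19  (cmp 13,19)
JLT L2: taken
after ADD R3, 5: R3=29+5=34
after ADD R3, 4: R3=34+4=38
after AND R3, 127: R3=38&127=38
after ADD R5, 3: R5=13+3=16
CMP R5, 19  (cmp 16,19)
JLT L2: taken
after ADD R3, 5: R3=38+5=43
after ADD R3, 4: R3=43+4=47
after AND R3, 127: R3=47&127=47
after ADD R5, 3: R5=16+3=19
CMP R5, 19  (cmp 19,19)
JLT L2: not taken
halt.

47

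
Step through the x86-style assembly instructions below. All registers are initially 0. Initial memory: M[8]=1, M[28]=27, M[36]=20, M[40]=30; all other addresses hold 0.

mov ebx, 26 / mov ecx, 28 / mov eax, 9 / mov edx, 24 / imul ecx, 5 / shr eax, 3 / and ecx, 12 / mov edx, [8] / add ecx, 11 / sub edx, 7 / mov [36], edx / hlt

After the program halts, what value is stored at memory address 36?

ebx=26
ecx=28
eax=9
edx=24
ecx=28*5=140
eax=9>>3=1
ecx=140&12=12
edx=M[8]=1
ecx=12+11=23
edx=1-7=-6
mov [36], edx → M[36]=-6
halt.

-6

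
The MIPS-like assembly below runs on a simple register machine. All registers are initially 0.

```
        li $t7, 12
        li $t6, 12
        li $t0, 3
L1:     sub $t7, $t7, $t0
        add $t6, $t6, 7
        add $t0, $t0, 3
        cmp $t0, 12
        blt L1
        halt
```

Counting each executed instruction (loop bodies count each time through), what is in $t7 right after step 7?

9

after li $t7, 12: $t7=12
after li $t6, 12: $t6=12
after li $t0, 3: $t0=3
after sub $t7, $t7, $t0: $t7=12-3=9
after add $t6, $t6, 7: $t6=12+7=19
after add $t0, $t0, 3: $t0=3+3=6
cmp $t0, 12  (cmp 6,12)
After step 7: $t7 = 9.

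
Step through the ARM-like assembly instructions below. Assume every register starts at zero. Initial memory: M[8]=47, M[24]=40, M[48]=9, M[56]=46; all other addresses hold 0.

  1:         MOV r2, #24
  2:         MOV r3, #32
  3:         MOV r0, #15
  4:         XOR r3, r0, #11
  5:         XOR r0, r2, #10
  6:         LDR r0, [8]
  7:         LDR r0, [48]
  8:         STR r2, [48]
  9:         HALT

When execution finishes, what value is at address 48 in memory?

24

r2=24
r3=32
r0=15
r3=15^11=4
r0=24^10=18
r0=M[8]=47
r0=M[48]=9
STR r2, [48] → M[48]=24
halt.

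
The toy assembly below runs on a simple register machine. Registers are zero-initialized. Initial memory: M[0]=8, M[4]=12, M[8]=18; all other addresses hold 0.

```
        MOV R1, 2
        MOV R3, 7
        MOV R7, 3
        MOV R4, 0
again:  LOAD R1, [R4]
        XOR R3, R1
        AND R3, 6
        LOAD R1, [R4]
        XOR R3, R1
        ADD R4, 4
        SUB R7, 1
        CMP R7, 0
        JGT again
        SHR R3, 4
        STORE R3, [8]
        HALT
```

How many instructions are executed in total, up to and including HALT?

R1=2
R3=7
R7=3
R4=0
R1=M[0]=8
R3=7^8=15
R3=15&6=6
R1=M[0]=8
R3=6^8=14
R4=0+4=4
R7=3-1=2
CMP R7, 0  (cmp 2,0)
JGT again: taken
R1=M[4]=12
R3=14^12=2
R3=2&6=2
R1=M[4]=12
R3=2^12=14
R4=4+4=8
R7=2-1=1
CMP R7, 0  (cmp 1,0)
JGT again: taken
R1=M[8]=18
R3=14^18=28
R3=28&6=4
R1=M[8]=18
R3=4^18=22
R4=8+4=12
R7=1-1=0
CMP R7, 0  (cmp 0,0)
JGT again: not taken
R3=22>>4=1
STORE R3, [8] → M[8]=1
halt.
Total executed instructions: 34.

34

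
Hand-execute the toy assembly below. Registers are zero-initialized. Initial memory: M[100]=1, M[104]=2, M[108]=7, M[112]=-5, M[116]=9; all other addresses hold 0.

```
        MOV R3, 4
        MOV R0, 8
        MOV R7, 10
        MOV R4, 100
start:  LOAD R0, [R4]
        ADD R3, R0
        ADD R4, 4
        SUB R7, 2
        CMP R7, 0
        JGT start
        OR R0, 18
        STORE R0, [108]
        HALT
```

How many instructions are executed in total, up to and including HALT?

R3=4
R0=8
R7=10
R4=100
R0=M[100]=1
R3=4+1=5
R4=100+4=104
R7=10-2=8
CMP R7, 0  (cmp 8,0)
JGT start: taken
R0=M[104]=2
R3=5+2=7
R4=104+4=108
R7=8-2=6
CMP R7, 0  (cmp 6,0)
JGT start: taken
R0=M[108]=7
R3=7+7=14
R4=108+4=112
R7=6-2=4
CMP R7, 0  (cmp 4,0)
JGT start: taken
R0=M[112]=-5
R3=14+(-5)=9
R4=112+4=116
R7=4-2=2
CMP R7, 0  (cmp 2,0)
JGT start: taken
R0=M[116]=9
R3=9+9=18
R4=116+4=120
R7=2-2=0
CMP R7, 0  (cmp 0,0)
JGT start: not taken
R0=9|18=27
STORE R0, [108] → M[108]=27
halt.
Total executed instructions: 37.

37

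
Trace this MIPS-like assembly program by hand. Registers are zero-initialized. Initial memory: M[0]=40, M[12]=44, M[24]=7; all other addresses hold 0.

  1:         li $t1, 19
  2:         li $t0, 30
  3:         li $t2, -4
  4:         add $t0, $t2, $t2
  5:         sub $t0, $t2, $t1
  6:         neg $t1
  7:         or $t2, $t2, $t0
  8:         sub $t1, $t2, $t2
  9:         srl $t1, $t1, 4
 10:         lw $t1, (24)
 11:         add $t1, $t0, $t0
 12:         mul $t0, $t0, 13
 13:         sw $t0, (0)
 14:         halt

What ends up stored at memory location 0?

li $t1, 19 → $t1=19
li $t0, 30 → $t0=30
li $t2, -4 → $t2=-4
add $t0, $t2, $t2 → $t0=(-4)+(-4)=-8
sub $t0, $t2, $t1 → $t0=(-4)-19=-23
neg $t1 → $t1=-(19)=-19
or $t2, $t2, $t0 → $t2=(-4)|(-23)=-3
sub $t1, $t2, $t2 → $t1=(-3)-(-3)=0
srl $t1, $t1, 4 → $t1=0>>4=0
lw $t1, (24) → $t1=M[24]=7
add $t1, $t0, $t0 → $t1=(-23)+(-23)=-46
mul $t0, $t0, 13 → $t0=(-23)*13=-299
sw $t0, (0) → M[0]=-299
halt.

-299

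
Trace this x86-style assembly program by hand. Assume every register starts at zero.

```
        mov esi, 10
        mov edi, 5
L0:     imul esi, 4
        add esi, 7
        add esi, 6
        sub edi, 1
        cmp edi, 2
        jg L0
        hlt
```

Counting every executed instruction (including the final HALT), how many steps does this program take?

21

after mov esi, 10: esi=10
after mov edi, 5: edi=5
after imul esi, 4: esi=10*4=40
after add esi, 7: esi=40+7=47
after add esi, 6: esi=47+6=53
after sub edi, 1: edi=5-1=4
cmp edi, 2  (cmp 4,2)
jg L0: taken
after imul esi, 4: esi=53*4=212
after add esi, 7: esi=212+7=219
after add esi, 6: esi=219+6=225
after sub edi, 1: edi=4-1=3
cmp edi, 2  (cmp 3,2)
jg L0: taken
after imul esi, 4: esi=225*4=900
after add esi, 7: esi=900+7=907
after add esi, 6: esi=907+6=913
after sub edi, 1: edi=3-1=2
cmp edi, 2  (cmp 2,2)
jg L0: not taken
halt.
Total executed instructions: 21.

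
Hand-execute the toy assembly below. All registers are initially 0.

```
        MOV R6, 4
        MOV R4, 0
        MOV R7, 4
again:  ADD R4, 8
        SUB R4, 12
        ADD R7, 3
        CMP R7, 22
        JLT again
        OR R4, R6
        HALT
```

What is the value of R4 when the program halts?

R6=4
R4=0
R7=4
R4=0+8=8
R4=8-12=-4
R7=4+3=7
CMP R7, 22  (cmp 7,22)
JLT again: taken
R4=(-4)+8=4
R4=4-12=-8
R7=7+3=10
CMP R7, 22  (cmp 10,22)
JLT again: taken
R4=(-8)+8=0
R4=0-12=-12
R7=10+3=13
CMP R7, 22  (cmp 13,22)
JLT again: taken
R4=(-12)+8=-4
R4=(-4)-12=-16
R7=13+3=16
CMP R7, 22  (cmp 16,22)
JLT again: taken
R4=(-16)+8=-8
R4=(-8)-12=-20
R7=16+3=19
CMP R7, 22  (cmp 19,22)
JLT again: taken
R4=(-20)+8=-12
R4=(-12)-12=-24
R7=19+3=22
CMP R7, 22  (cmp 22,22)
JLT again: not taken
R4=(-24)|4=-20
halt.

-20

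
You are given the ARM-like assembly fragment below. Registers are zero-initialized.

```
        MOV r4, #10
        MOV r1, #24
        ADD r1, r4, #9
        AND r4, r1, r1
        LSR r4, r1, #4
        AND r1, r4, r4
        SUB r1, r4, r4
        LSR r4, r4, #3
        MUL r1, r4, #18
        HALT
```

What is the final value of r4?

0

r4=10
r1=24
r1=10+9=19
r4=19&19=19
r4=19>>4=1
r1=1&1=1
r1=1-1=0
r4=1>>3=0
r1=0*18=0
halt.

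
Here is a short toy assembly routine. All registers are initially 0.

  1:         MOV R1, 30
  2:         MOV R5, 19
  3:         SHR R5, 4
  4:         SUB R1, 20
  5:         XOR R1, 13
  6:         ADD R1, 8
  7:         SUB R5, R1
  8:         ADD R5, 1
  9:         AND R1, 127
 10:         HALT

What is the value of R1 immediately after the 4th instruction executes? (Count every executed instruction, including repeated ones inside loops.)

MOV R1, 30 → R1=30
MOV R5, 19 → R5=19
SHR R5, 4 → R5=19>>4=1
SUB R1, 20 → R1=30-20=10
After step 4: R1 = 10.

10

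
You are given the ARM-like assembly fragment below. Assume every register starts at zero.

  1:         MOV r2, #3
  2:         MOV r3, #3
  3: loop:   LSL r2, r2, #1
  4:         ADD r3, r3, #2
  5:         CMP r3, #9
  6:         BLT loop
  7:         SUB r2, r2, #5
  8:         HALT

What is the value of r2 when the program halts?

19

after MOV r2, #3: r2=3
after MOV r3, #3: r3=3
after LSL r2, r2, #1: r2=3<<1=6
after ADD r3, r3, #2: r3=3+2=5
CMP r3, #9  (cmp 5,9)
BLT loop: taken
after LSL r2, r2, #1: r2=6<<1=12
after ADD r3, r3, #2: r3=5+2=7
CMP r3, #9  (cmp 7,9)
BLT loop: taken
after LSL r2, r2, #1: r2=12<<1=24
after ADD r3, r3, #2: r3=7+2=9
CMP r3, #9  (cmp 9,9)
BLT loop: not taken
after SUB r2, r2, #5: r2=24-5=19
halt.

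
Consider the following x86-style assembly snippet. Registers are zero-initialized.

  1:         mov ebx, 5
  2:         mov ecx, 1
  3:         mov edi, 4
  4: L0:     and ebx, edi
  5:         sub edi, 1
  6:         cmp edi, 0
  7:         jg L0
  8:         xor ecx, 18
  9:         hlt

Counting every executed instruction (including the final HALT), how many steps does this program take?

21

ebx=5
ecx=1
edi=4
ebx=5&4=4
edi=4-1=3
cmp edi, 0  (cmp 3,0)
jg L0: taken
ebx=4&3=0
edi=3-1=2
cmp edi, 0  (cmp 2,0)
jg L0: taken
ebx=0&2=0
edi=2-1=1
cmp edi, 0  (cmp 1,0)
jg L0: taken
ebx=0&1=0
edi=1-1=0
cmp edi, 0  (cmp 0,0)
jg L0: not taken
ecx=1^18=19
halt.
Total executed instructions: 21.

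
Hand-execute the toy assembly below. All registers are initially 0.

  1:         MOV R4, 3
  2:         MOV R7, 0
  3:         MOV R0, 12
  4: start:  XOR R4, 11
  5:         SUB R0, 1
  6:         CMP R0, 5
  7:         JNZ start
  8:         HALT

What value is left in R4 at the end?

8

R4=3
R7=0
R0=12
R4=3^11=8
R0=12-1=11
CMP R0, 5  (cmp 11,5)
JNZ start: taken
R4=8^11=3
R0=11-1=10
CMP R0, 5  (cmp 10,5)
JNZ start: taken
R4=3^11=8
R0=10-1=9
CMP R0, 5  (cmp 9,5)
JNZ start: taken
R4=8^11=3
R0=9-1=8
CMP R0, 5  (cmp 8,5)
JNZ start: taken
R4=3^11=8
R0=8-1=7
CMP R0, 5  (cmp 7,5)
JNZ start: taken
R4=8^11=3
R0=7-1=6
CMP R0, 5  (cmp 6,5)
JNZ start: taken
R4=3^11=8
R0=6-1=5
CMP R0, 5  (cmp 5,5)
JNZ start: not taken
halt.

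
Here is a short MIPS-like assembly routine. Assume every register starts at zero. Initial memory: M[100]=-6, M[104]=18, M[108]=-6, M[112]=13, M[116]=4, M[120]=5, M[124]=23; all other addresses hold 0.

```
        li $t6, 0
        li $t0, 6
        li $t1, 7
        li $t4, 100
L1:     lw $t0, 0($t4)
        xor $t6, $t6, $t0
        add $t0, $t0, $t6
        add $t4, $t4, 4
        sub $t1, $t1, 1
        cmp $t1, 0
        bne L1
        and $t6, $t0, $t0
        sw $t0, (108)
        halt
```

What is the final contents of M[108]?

after li $t6, 0: $t6=0
after li $t0, 6: $t0=6
after li $t1, 7: $t1=7
after li $t4, 100: $t4=100
after lw $t0, 0($t4): $t0=M[100]=-6
after xor $t6, $t6, $t0: $t6=0^(-6)=-6
after add $t0, $t0, $t6: $t0=(-6)+(-6)=-12
after add $t4, $t4, 4: $t4=100+4=104
after sub $t1, $t1, 1: $t1=7-1=6
cmp $t1, 0  (cmp 6,0)
bne L1: taken
after lw $t0, 0($t4): $t0=M[104]=18
after xor $t6, $t6, $t0: $t6=(-6)^18=-24
after add $t0, $t0, $t6: $t0=18+(-24)=-6
after add $t4, $t4, 4: $t4=104+4=108
after sub $t1, $t1, 1: $t1=6-1=5
cmp $t1, 0  (cmp 5,0)
bne L1: taken
after lw $t0, 0($t4): $t0=M[108]=-6
after xor $t6, $t6, $t0: $t6=(-24)^(-6)=18
after add $t0, $t0, $t6: $t0=(-6)+18=12
after add $t4, $t4, 4: $t4=108+4=112
after sub $t1, $t1, 1: $t1=5-1=4
cmp $t1, 0  (cmp 4,0)
bne L1: taken
after lw $t0, 0($t4): $t0=M[112]=13
after xor $t6, $t6, $t0: $t6=18^13=31
after add $t0, $t0, $t6: $t0=13+31=44
after add $t4, $t4, 4: $t4=112+4=116
after sub $t1, $t1, 1: $t1=4-1=3
cmp $t1, 0  (cmp 3,0)
bne L1: taken
after lw $t0, 0($t4): $t0=M[116]=4
after xor $t6, $t6, $t0: $t6=31^4=27
after add $t0, $t0, $t6: $t0=4+27=31
after add $t4, $t4, 4: $t4=116+4=120
after sub $t1, $t1, 1: $t1=3-1=2
cmp $t1, 0  (cmp 2,0)
bne L1: taken
after lw $t0, 0($t4): $t0=M[120]=5
after xor $t6, $t6, $t0: $t6=27^5=30
after add $t0, $t0, $t6: $t0=5+30=35
after add $t4, $t4, 4: $t4=120+4=124
after sub $t1, $t1, 1: $t1=2-1=1
cmp $t1, 0  (cmp 1,0)
bne L1: taken
after lw $t0, 0($t4): $t0=M[124]=23
after xor $t6, $t6, $t0: $t6=30^23=9
after add $t0, $t0, $t6: $t0=23+9=32
after add $t4, $t4, 4: $t4=124+4=128
after sub $t1, $t1, 1: $t1=1-1=0
cmp $t1, 0  (cmp 0,0)
bne L1: not taken
after and $t6, $t0, $t0: $t6=32&32=32
sw $t0, (108) → M[108]=32
halt.

32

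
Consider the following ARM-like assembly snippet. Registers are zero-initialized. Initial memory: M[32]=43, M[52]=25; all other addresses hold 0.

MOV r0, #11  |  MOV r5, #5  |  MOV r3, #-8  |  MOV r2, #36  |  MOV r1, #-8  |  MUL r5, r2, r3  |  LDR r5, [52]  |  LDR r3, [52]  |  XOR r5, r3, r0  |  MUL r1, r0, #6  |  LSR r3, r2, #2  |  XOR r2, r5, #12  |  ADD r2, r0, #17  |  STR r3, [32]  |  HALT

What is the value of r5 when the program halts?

MOV r0, #11 → r0=11
MOV r5, #5 → r5=5
MOV r3, #-8 → r3=-8
MOV r2, #36 → r2=36
MOV r1, #-8 → r1=-8
MUL r5, r2, r3 → r5=36*(-8)=-288
LDR r5, [52] → r5=M[52]=25
LDR r3, [52] → r3=M[52]=25
XOR r5, r3, r0 → r5=25^11=18
MUL r1, r0, #6 → r1=11*6=66
LSR r3, r2, #2 → r3=36>>2=9
XOR r2, r5, #12 → r2=18^12=30
ADD r2, r0, #17 → r2=11+17=28
STR r3, [32] → M[32]=9
halt.

18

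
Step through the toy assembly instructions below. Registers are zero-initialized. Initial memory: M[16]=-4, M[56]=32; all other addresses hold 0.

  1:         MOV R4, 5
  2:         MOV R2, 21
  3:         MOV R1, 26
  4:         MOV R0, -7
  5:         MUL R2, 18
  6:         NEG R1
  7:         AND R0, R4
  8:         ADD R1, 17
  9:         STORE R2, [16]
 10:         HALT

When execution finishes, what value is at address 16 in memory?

R4=5
R2=21
R1=26
R0=-7
R2=21*18=378
R1=-(26)=-26
R0=(-7)&5=1
R1=(-26)+17=-9
STORE R2, [16] → M[16]=378
halt.

378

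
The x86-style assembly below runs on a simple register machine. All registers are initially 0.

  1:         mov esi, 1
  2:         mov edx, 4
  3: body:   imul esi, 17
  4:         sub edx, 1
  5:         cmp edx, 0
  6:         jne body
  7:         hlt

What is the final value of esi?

after mov esi, 1: esi=1
after mov edx, 4: edx=4
after imul esi, 17: esi=1*17=17
after sub edx, 1: edx=4-1=3
cmp edx, 0  (cmp 3,0)
jne body: taken
after imul esi, 17: esi=17*17=289
after sub edx, 1: edx=3-1=2
cmp edx, 0  (cmp 2,0)
jne body: taken
after imul esi, 17: esi=289*17=4913
after sub edx, 1: edx=2-1=1
cmp edx, 0  (cmp 1,0)
jne body: taken
after imul esi, 17: esi=4913*17=83521
after sub edx, 1: edx=1-1=0
cmp edx, 0  (cmp 0,0)
jne body: not taken
halt.

83521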